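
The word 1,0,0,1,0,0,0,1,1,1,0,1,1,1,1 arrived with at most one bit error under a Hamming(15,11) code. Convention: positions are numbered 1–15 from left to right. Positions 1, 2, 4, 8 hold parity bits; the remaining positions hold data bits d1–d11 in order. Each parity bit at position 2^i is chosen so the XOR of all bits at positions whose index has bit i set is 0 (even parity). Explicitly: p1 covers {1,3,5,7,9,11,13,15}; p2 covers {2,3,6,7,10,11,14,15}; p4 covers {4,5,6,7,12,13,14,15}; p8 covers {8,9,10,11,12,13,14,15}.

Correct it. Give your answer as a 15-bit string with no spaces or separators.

s1 (pos 1,3,5,7,9,11,13,15): 1⊕0⊕0⊕0⊕1⊕0⊕1⊕1 = 0
s2 (pos 2,3,6,7,10,11,14,15): 0⊕0⊕0⊕0⊕1⊕0⊕1⊕1 = 1
s4 (pos 4,5,6,7,12,13,14,15): 1⊕0⊕0⊕0⊕1⊕1⊕1⊕1 = 1
s8 (pos 8,9,10,11,12,13,14,15): 1⊕1⊕1⊕0⊕1⊕1⊕1⊕1 = 1
Syndrome s8…s1 = 1110 → error at position 14.
Flip position 14: 100100011101111 → 100100011101101

100100011101101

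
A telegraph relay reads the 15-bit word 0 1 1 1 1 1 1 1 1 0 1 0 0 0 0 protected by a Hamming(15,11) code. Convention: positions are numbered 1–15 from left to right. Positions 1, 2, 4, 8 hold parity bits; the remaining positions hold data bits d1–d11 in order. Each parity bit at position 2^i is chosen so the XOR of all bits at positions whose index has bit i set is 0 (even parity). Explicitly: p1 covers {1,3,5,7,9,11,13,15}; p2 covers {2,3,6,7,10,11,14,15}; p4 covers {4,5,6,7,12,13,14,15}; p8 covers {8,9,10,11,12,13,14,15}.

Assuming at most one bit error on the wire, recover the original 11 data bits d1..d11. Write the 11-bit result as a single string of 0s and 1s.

s1 (pos 1,3,5,7,9,11,13,15): 0⊕1⊕1⊕1⊕1⊕1⊕0⊕0 = 1
s2 (pos 2,3,6,7,10,11,14,15): 1⊕1⊕1⊕1⊕0⊕1⊕0⊕0 = 1
s4 (pos 4,5,6,7,12,13,14,15): 1⊕1⊕1⊕1⊕0⊕0⊕0⊕0 = 0
s8 (pos 8,9,10,11,12,13,14,15): 1⊕1⊕0⊕1⊕0⊕0⊕0⊕0 = 1
Syndrome s8…s1 = 1011 → error at position 11.
Flip position 11: 011111111010000 → 011111111000000
Read data bits from positions 3,5,6,7,9,10,11,12,13,14,15: 11111000000

11111000000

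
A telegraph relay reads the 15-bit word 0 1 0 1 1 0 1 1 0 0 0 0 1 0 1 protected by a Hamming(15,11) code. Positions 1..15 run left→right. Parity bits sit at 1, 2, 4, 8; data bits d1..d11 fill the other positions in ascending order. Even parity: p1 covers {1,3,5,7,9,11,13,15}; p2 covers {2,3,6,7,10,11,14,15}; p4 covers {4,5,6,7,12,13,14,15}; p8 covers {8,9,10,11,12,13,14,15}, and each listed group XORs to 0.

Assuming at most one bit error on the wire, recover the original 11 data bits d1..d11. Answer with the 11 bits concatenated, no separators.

s1 (pos 1,3,5,7,9,11,13,15): 0⊕0⊕1⊕1⊕0⊕0⊕1⊕1 = 0
s2 (pos 2,3,6,7,10,11,14,15): 1⊕0⊕0⊕1⊕0⊕0⊕0⊕1 = 1
s4 (pos 4,5,6,7,12,13,14,15): 1⊕1⊕0⊕1⊕0⊕1⊕0⊕1 = 1
s8 (pos 8,9,10,11,12,13,14,15): 1⊕0⊕0⊕0⊕0⊕1⊕0⊕1 = 1
Syndrome s8…s1 = 1110 → error at position 14.
Flip position 14: 010110110000101 → 010110110000111
Read data bits from positions 3,5,6,7,9,10,11,12,13,14,15: 01010000111

01010000111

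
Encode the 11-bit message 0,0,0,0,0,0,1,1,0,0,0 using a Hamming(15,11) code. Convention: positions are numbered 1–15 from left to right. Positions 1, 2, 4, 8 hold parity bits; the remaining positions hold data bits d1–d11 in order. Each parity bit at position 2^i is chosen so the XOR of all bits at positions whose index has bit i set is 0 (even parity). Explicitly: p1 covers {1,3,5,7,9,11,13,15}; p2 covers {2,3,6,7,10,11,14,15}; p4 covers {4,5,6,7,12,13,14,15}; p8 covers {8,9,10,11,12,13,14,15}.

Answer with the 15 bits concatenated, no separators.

Place data at non-parity positions: p1 p2 0 p4 0 0 0 p8 0 0 1 1 0 0 0
p1 (pos 1,3,5,7,9,11,13,15): XOR of data positions = 0⊕0⊕0⊕0⊕1⊕0⊕0 = 1
p2 (pos 2,3,6,7,10,11,14,15): XOR of data positions = 0⊕0⊕0⊕0⊕1⊕0⊕0 = 1
p4 (pos 4,5,6,7,12,13,14,15): XOR of data positions = 0⊕0⊕0⊕1⊕0⊕0⊕0 = 1
p8 (pos 8,9,10,11,12,13,14,15): XOR of data positions = 0⊕0⊕1⊕1⊕0⊕0⊕0 = 0
Codeword: 110100000011000

110100000011000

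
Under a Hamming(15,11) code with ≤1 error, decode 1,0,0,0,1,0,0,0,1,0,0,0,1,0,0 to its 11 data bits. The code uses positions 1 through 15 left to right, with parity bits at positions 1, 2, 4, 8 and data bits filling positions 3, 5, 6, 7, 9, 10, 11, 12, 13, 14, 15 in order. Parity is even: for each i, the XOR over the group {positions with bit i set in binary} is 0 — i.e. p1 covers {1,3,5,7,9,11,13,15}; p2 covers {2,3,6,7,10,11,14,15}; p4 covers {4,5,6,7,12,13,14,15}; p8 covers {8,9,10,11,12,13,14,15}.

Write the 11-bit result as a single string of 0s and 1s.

01001000100

s1 (pos 1,3,5,7,9,11,13,15): 1⊕0⊕1⊕0⊕1⊕0⊕1⊕0 = 0
s2 (pos 2,3,6,7,10,11,14,15): 0⊕0⊕0⊕0⊕0⊕0⊕0⊕0 = 0
s4 (pos 4,5,6,7,12,13,14,15): 0⊕1⊕0⊕0⊕0⊕1⊕0⊕0 = 0
s8 (pos 8,9,10,11,12,13,14,15): 0⊕1⊕0⊕0⊕0⊕1⊕0⊕0 = 0
Syndrome s8…s1 = 0000 → no error.
Read data bits from positions 3,5,6,7,9,10,11,12,13,14,15: 01001000100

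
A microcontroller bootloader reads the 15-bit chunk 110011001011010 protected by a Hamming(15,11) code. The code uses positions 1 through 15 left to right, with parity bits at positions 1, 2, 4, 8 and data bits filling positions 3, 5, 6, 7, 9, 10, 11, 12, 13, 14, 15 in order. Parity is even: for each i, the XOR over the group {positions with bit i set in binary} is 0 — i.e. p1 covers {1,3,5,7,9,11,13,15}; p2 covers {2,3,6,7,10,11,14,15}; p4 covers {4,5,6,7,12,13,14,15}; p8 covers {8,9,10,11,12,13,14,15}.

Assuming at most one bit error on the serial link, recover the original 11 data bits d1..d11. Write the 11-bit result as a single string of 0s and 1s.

01101011010

s1 (pos 1,3,5,7,9,11,13,15): 1⊕0⊕1⊕0⊕1⊕1⊕0⊕0 = 0
s2 (pos 2,3,6,7,10,11,14,15): 1⊕0⊕1⊕0⊕0⊕1⊕1⊕0 = 0
s4 (pos 4,5,6,7,12,13,14,15): 0⊕1⊕1⊕0⊕1⊕0⊕1⊕0 = 0
s8 (pos 8,9,10,11,12,13,14,15): 0⊕1⊕0⊕1⊕1⊕0⊕1⊕0 = 0
Syndrome s8…s1 = 0000 → no error.
Read data bits from positions 3,5,6,7,9,10,11,12,13,14,15: 01101011010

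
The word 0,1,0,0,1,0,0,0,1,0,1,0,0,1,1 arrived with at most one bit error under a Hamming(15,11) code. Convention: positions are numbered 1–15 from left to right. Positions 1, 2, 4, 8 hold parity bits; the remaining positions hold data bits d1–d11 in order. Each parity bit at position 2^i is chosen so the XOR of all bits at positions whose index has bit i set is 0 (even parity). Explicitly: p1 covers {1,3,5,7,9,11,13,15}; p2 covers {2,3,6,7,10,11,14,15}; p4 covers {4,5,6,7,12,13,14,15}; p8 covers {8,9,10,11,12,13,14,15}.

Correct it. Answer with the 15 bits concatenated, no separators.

010110001010011

s1 (pos 1,3,5,7,9,11,13,15): 0⊕0⊕1⊕0⊕1⊕1⊕0⊕1 = 0
s2 (pos 2,3,6,7,10,11,14,15): 1⊕0⊕0⊕0⊕0⊕1⊕1⊕1 = 0
s4 (pos 4,5,6,7,12,13,14,15): 0⊕1⊕0⊕0⊕0⊕0⊕1⊕1 = 1
s8 (pos 8,9,10,11,12,13,14,15): 0⊕1⊕0⊕1⊕0⊕0⊕1⊕1 = 0
Syndrome s8…s1 = 0100 → error at position 4.
Flip position 4: 010010001010011 → 010110001010011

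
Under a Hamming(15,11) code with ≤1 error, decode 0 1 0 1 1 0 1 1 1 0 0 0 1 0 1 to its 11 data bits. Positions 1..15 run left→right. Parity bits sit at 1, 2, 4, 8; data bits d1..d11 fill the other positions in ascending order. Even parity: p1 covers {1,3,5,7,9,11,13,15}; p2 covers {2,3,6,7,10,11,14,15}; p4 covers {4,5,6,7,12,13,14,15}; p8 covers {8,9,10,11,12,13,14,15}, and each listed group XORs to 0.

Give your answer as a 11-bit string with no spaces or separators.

01001000101

s1 (pos 1,3,5,7,9,11,13,15): 0⊕0⊕1⊕1⊕1⊕0⊕1⊕1 = 1
s2 (pos 2,3,6,7,10,11,14,15): 1⊕0⊕0⊕1⊕0⊕0⊕0⊕1 = 1
s4 (pos 4,5,6,7,12,13,14,15): 1⊕1⊕0⊕1⊕0⊕1⊕0⊕1 = 1
s8 (pos 8,9,10,11,12,13,14,15): 1⊕1⊕0⊕0⊕0⊕1⊕0⊕1 = 0
Syndrome s8…s1 = 0111 → error at position 7.
Flip position 7: 010110111000101 → 010110011000101
Read data bits from positions 3,5,6,7,9,10,11,12,13,14,15: 01001000101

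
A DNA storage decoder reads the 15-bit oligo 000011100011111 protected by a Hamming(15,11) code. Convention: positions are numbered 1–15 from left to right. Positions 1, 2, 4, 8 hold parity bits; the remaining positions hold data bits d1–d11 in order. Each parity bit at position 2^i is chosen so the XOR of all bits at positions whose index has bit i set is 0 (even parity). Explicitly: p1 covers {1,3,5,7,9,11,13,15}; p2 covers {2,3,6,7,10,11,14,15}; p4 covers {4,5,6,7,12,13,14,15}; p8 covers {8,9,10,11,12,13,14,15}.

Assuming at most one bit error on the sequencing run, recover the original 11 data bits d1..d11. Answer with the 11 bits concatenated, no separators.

01110011110

s1 (pos 1,3,5,7,9,11,13,15): 0⊕0⊕1⊕1⊕0⊕1⊕1⊕1 = 1
s2 (pos 2,3,6,7,10,11,14,15): 0⊕0⊕1⊕1⊕0⊕1⊕1⊕1 = 1
s4 (pos 4,5,6,7,12,13,14,15): 0⊕1⊕1⊕1⊕1⊕1⊕1⊕1 = 1
s8 (pos 8,9,10,11,12,13,14,15): 0⊕0⊕0⊕1⊕1⊕1⊕1⊕1 = 1
Syndrome s8…s1 = 1111 → error at position 15.
Flip position 15: 000011100011111 → 000011100011110
Read data bits from positions 3,5,6,7,9,10,11,12,13,14,15: 01110011110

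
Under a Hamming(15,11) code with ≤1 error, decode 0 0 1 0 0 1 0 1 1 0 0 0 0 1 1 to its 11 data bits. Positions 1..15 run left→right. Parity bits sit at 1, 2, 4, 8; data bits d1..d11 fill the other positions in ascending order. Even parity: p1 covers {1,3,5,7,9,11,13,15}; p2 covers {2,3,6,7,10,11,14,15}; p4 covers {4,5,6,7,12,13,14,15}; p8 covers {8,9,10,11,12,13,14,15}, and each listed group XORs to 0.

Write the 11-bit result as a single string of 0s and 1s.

11101000011

s1 (pos 1,3,5,7,9,11,13,15): 0⊕1⊕0⊕0⊕1⊕0⊕0⊕1 = 1
s2 (pos 2,3,6,7,10,11,14,15): 0⊕1⊕1⊕0⊕0⊕0⊕1⊕1 = 0
s4 (pos 4,5,6,7,12,13,14,15): 0⊕0⊕1⊕0⊕0⊕0⊕1⊕1 = 1
s8 (pos 8,9,10,11,12,13,14,15): 1⊕1⊕0⊕0⊕0⊕0⊕1⊕1 = 0
Syndrome s8…s1 = 0101 → error at position 5.
Flip position 5: 001001011000011 → 001011011000011
Read data bits from positions 3,5,6,7,9,10,11,12,13,14,15: 11101000011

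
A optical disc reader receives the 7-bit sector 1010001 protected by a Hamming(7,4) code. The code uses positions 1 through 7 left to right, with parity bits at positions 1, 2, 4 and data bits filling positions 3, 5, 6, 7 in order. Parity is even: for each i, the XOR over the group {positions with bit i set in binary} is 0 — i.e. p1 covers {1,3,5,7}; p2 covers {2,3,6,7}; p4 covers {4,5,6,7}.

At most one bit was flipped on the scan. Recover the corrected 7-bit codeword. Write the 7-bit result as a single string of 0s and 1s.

s1 (pos 1,3,5,7): 1⊕1⊕0⊕1 = 1
s2 (pos 2,3,6,7): 0⊕1⊕0⊕1 = 0
s4 (pos 4,5,6,7): 0⊕0⊕0⊕1 = 1
Syndrome s4…s1 = 101 → error at position 5.
Flip position 5: 1010001 → 1010101

1010101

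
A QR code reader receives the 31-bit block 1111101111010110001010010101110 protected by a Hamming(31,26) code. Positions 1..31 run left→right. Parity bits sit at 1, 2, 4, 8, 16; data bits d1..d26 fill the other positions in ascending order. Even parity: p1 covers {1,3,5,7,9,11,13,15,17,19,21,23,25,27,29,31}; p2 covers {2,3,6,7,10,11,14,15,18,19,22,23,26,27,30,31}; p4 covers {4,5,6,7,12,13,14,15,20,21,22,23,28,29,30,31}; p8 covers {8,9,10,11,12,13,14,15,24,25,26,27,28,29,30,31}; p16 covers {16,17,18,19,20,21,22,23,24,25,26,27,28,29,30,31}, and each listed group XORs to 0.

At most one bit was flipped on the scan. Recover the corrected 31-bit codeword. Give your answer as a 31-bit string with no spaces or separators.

s1 (pos 1,3,5,7,9,11,13,15,17,19,21,23,25,27,29,31): 1⊕1⊕1⊕1⊕1⊕0⊕0⊕1⊕0⊕1⊕1⊕0⊕0⊕0⊕1⊕0 = 1
s2 (pos 2,3,6,7,10,11,14,15,18,19,22,23,26,27,30,31): 1⊕1⊕0⊕1⊕1⊕0⊕1⊕1⊕0⊕1⊕0⊕0⊕1⊕0⊕1⊕0 = 1
s4 (pos 4,5,6,7,12,13,14,15,20,21,22,23,28,29,30,31): 1⊕1⊕0⊕1⊕1⊕0⊕1⊕1⊕0⊕1⊕0⊕0⊕1⊕1⊕1⊕0 = 0
s8 (pos 8,9,10,11,12,13,14,15,24,25,26,27,28,29,30,31): 1⊕1⊕1⊕0⊕1⊕0⊕1⊕1⊕1⊕0⊕1⊕0⊕1⊕1⊕1⊕0 = 1
s16 (pos 16,17,18,19,20,21,22,23,24,25,26,27,28,29,30,31): 0⊕0⊕0⊕1⊕0⊕1⊕0⊕0⊕1⊕0⊕1⊕0⊕1⊕1⊕1⊕0 = 1
Syndrome s16…s1 = 11011 → error at position 27.
Flip position 27: 1111101111010110001010010101110 → 1111101111010110001010010111110

1111101111010110001010010111110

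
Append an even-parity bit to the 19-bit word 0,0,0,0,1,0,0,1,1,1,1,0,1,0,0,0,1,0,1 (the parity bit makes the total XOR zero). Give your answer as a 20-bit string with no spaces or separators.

00001001111010001010

XOR of the 19 data bits: 0⊕0⊕0⊕0⊕1⊕0⊕0⊕1⊕1⊕1⊕1⊕0⊕1⊕0⊕0⊕0⊕1⊕0⊕1 = 0
Parity bit = 0 (so all 20 bits XOR to 0).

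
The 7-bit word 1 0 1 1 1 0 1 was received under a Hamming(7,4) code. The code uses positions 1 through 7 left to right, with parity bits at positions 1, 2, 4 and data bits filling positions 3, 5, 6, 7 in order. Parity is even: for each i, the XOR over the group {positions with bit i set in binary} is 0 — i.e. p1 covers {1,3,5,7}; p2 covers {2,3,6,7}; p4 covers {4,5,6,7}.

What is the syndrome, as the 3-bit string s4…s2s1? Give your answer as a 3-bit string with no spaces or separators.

s1 (pos 1,3,5,7): 1⊕1⊕1⊕1 = 0
s2 (pos 2,3,6,7): 0⊕1⊕0⊕1 = 0
s4 (pos 4,5,6,7): 1⊕1⊕0⊕1 = 1
Syndrome s4…s1 = 100 → error at position 4.

100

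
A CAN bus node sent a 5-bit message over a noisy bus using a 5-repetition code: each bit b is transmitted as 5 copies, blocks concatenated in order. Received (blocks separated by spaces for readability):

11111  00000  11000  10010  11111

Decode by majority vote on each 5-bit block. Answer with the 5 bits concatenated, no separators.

10001

Block 1 (11111): 5 ones → 1
Block 2 (00000): 0 ones → 0
Block 3 (11000): 2 ones → 0
Block 4 (10010): 2 ones → 0
Block 5 (11111): 5 ones → 1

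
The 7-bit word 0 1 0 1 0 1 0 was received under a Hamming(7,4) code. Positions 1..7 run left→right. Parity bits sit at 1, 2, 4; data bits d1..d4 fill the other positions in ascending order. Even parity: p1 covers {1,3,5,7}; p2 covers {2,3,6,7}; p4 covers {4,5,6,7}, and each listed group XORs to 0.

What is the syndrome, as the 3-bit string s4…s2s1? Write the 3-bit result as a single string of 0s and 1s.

000

s1 (pos 1,3,5,7): 0⊕0⊕0⊕0 = 0
s2 (pos 2,3,6,7): 1⊕0⊕1⊕0 = 0
s4 (pos 4,5,6,7): 1⊕0⊕1⊕0 = 0
Syndrome s4…s1 = 000 → no error.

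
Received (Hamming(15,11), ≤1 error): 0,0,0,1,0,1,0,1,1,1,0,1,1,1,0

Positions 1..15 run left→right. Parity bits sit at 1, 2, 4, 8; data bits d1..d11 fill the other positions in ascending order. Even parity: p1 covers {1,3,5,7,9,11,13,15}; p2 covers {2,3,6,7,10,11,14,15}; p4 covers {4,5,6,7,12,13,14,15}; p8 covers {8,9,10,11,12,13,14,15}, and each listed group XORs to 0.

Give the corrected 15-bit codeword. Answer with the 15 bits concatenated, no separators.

s1 (pos 1,3,5,7,9,11,13,15): 0⊕0⊕0⊕0⊕1⊕0⊕1⊕0 = 0
s2 (pos 2,3,6,7,10,11,14,15): 0⊕0⊕1⊕0⊕1⊕0⊕1⊕0 = 1
s4 (pos 4,5,6,7,12,13,14,15): 1⊕0⊕1⊕0⊕1⊕1⊕1⊕0 = 1
s8 (pos 8,9,10,11,12,13,14,15): 1⊕1⊕1⊕0⊕1⊕1⊕1⊕0 = 0
Syndrome s8…s1 = 0110 → error at position 6.
Flip position 6: 000101011101110 → 000100011101110

000100011101110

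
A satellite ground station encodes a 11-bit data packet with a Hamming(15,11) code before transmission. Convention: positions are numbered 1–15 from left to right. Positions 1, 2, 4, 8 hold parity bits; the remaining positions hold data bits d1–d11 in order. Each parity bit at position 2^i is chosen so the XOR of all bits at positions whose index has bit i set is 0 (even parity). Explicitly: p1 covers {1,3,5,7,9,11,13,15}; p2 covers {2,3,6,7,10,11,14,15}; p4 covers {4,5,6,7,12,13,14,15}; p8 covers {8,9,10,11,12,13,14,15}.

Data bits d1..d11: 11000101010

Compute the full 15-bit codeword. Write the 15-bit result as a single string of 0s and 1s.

011110010101010

Place data at non-parity positions: p1 p2 1 p4 1 0 0 p8 0 1 0 1 0 1 0
p1 (pos 1,3,5,7,9,11,13,15): XOR of data positions = 1⊕1⊕0⊕0⊕0⊕0⊕0 = 0
p2 (pos 2,3,6,7,10,11,14,15): XOR of data positions = 1⊕0⊕0⊕1⊕0⊕1⊕0 = 1
p4 (pos 4,5,6,7,12,13,14,15): XOR of data positions = 1⊕0⊕0⊕1⊕0⊕1⊕0 = 1
p8 (pos 8,9,10,11,12,13,14,15): XOR of data positions = 0⊕1⊕0⊕1⊕0⊕1⊕0 = 1
Codeword: 011110010101010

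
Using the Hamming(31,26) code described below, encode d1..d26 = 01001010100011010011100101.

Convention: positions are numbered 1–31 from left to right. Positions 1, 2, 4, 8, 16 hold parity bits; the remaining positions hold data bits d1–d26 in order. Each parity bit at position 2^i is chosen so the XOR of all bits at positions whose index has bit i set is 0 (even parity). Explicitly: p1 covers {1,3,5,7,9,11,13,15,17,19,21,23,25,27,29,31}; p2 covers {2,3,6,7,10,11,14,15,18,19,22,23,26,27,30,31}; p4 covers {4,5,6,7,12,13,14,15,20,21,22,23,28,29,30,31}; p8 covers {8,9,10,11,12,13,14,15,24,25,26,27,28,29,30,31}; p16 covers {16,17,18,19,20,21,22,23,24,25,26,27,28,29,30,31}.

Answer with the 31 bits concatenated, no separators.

Place data at non-parity positions: p1 p2 0 p4 1 0 0 p8 1 0 1 0 1 0 0 p16 0 1 1 0 1 0 0 1 1 1 0 0 1 0 1
p1 (pos 1,3,5,7,9,11,13,15,17,19,21,23,25,27,29,31): XOR of data positions = 0⊕1⊕0⊕1⊕1⊕1⊕0⊕0⊕1⊕1⊕0⊕1⊕0⊕1⊕1 = 1
p2 (pos 2,3,6,7,10,11,14,15,18,19,22,23,26,27,30,31): XOR of data positions = 0⊕0⊕0⊕0⊕1⊕0⊕0⊕1⊕1⊕0⊕0⊕1⊕0⊕0⊕1 = 1
p4 (pos 4,5,6,7,12,13,14,15,20,21,22,23,28,29,30,31): XOR of data positions = 1⊕0⊕0⊕0⊕1⊕0⊕0⊕0⊕1⊕0⊕0⊕0⊕1⊕0⊕1 = 1
p8 (pos 8,9,10,11,12,13,14,15,24,25,26,27,28,29,30,31): XOR of data positions = 1⊕0⊕1⊕0⊕1⊕0⊕0⊕1⊕1⊕1⊕0⊕0⊕1⊕0⊕1 = 0
p16 (pos 16,17,18,19,20,21,22,23,24,25,26,27,28,29,30,31): XOR of data positions = 0⊕1⊕1⊕0⊕1⊕0⊕0⊕1⊕1⊕1⊕0⊕0⊕1⊕0⊕1 = 0
Codeword: 1101100010101000011010011100101

1101100010101000011010011100101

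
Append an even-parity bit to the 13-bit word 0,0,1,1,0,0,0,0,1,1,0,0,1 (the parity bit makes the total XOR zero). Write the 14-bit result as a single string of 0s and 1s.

00110000110011

XOR of the 13 data bits: 0⊕0⊕1⊕1⊕0⊕0⊕0⊕0⊕1⊕1⊕0⊕0⊕1 = 1
Parity bit = 1 (so all 14 bits XOR to 0).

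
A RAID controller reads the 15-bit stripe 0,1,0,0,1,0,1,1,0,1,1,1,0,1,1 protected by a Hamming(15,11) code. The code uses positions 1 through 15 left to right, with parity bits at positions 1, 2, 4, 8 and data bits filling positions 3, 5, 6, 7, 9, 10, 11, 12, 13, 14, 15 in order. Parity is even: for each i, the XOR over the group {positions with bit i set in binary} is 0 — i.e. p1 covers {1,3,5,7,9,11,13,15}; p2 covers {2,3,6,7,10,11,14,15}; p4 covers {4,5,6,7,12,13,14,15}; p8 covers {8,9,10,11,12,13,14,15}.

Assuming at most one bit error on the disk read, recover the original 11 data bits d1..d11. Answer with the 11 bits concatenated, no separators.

01010111011

s1 (pos 1,3,5,7,9,11,13,15): 0⊕0⊕1⊕1⊕0⊕1⊕0⊕1 = 0
s2 (pos 2,3,6,7,10,11,14,15): 1⊕0⊕0⊕1⊕1⊕1⊕1⊕1 = 0
s4 (pos 4,5,6,7,12,13,14,15): 0⊕1⊕0⊕1⊕1⊕0⊕1⊕1 = 1
s8 (pos 8,9,10,11,12,13,14,15): 1⊕0⊕1⊕1⊕1⊕0⊕1⊕1 = 0
Syndrome s8…s1 = 0100 → error at position 4.
Flip position 4: 010010110111011 → 010110110111011
Read data bits from positions 3,5,6,7,9,10,11,12,13,14,15: 01010111011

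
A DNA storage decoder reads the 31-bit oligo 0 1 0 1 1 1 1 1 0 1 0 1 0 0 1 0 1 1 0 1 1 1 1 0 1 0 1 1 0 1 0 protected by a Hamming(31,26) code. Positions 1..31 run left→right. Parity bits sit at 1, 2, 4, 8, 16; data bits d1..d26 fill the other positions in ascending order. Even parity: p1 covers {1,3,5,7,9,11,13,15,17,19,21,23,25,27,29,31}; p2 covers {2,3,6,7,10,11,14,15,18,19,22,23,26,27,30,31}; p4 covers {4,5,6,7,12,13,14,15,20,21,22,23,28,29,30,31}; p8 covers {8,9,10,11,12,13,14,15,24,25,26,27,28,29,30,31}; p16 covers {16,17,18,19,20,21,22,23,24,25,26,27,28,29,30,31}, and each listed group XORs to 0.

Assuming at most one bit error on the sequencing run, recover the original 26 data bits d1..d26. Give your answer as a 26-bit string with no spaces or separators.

01110101001110111101011010

s1 (pos 1,3,5,7,9,11,13,15,17,19,21,23,25,27,29,31): 0⊕0⊕1⊕1⊕0⊕0⊕0⊕1⊕1⊕0⊕1⊕1⊕1⊕1⊕0⊕0 = 0
s2 (pos 2,3,6,7,10,11,14,15,18,19,22,23,26,27,30,31): 1⊕0⊕1⊕1⊕1⊕0⊕0⊕1⊕1⊕0⊕1⊕1⊕0⊕1⊕1⊕0 = 0
s4 (pos 4,5,6,7,12,13,14,15,20,21,22,23,28,29,30,31): 1⊕1⊕1⊕1⊕1⊕0⊕0⊕1⊕1⊕1⊕1⊕1⊕1⊕0⊕1⊕0 = 0
s8 (pos 8,9,10,11,12,13,14,15,24,25,26,27,28,29,30,31): 1⊕0⊕1⊕0⊕1⊕0⊕0⊕1⊕0⊕1⊕0⊕1⊕1⊕0⊕1⊕0 = 0
s16 (pos 16,17,18,19,20,21,22,23,24,25,26,27,28,29,30,31): 0⊕1⊕1⊕0⊕1⊕1⊕1⊕1⊕0⊕1⊕0⊕1⊕1⊕0⊕1⊕0 = 0
Syndrome s16…s1 = 00000 → no error.
Read data bits from positions 3,5,6,7,9,10,11,12,13,14,15,17,18,19,20,21,22,23,24,25,26,27,28,29,30,31: 01110101001110111101011010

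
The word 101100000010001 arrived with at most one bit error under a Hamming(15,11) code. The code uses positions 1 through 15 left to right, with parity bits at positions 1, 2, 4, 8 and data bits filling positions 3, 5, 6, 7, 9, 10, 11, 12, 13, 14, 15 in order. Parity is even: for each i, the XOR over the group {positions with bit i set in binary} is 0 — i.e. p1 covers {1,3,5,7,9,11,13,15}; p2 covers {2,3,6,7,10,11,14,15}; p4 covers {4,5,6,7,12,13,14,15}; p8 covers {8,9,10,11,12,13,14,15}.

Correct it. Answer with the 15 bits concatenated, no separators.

s1 (pos 1,3,5,7,9,11,13,15): 1⊕1⊕0⊕0⊕0⊕1⊕0⊕1 = 0
s2 (pos 2,3,6,7,10,11,14,15): 0⊕1⊕0⊕0⊕0⊕1⊕0⊕1 = 1
s4 (pos 4,5,6,7,12,13,14,15): 1⊕0⊕0⊕0⊕0⊕0⊕0⊕1 = 0
s8 (pos 8,9,10,11,12,13,14,15): 0⊕0⊕0⊕1⊕0⊕0⊕0⊕1 = 0
Syndrome s8…s1 = 0010 → error at position 2.
Flip position 2: 101100000010001 → 111100000010001

111100000010001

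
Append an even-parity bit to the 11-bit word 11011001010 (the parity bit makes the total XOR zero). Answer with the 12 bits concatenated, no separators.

110110010100

XOR of the 11 data bits: 1⊕1⊕0⊕1⊕1⊕0⊕0⊕1⊕0⊕1⊕0 = 0
Parity bit = 0 (so all 12 bits XOR to 0).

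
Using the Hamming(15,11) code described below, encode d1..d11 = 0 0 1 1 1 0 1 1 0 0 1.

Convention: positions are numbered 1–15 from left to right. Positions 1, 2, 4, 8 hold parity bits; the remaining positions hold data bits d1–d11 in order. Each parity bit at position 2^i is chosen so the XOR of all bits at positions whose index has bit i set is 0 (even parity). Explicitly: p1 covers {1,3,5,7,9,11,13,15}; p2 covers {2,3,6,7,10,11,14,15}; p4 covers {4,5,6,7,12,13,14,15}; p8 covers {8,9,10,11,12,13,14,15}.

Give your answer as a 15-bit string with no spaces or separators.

000001101011001

Place data at non-parity positions: p1 p2 0 p4 0 1 1 p8 1 0 1 1 0 0 1
p1 (pos 1,3,5,7,9,11,13,15): XOR of data positions = 0⊕0⊕1⊕1⊕1⊕0⊕1 = 0
p2 (pos 2,3,6,7,10,11,14,15): XOR of data positions = 0⊕1⊕1⊕0⊕1⊕0⊕1 = 0
p4 (pos 4,5,6,7,12,13,14,15): XOR of data positions = 0⊕1⊕1⊕1⊕0⊕0⊕1 = 0
p8 (pos 8,9,10,11,12,13,14,15): XOR of data positions = 1⊕0⊕1⊕1⊕0⊕0⊕1 = 0
Codeword: 000001101011001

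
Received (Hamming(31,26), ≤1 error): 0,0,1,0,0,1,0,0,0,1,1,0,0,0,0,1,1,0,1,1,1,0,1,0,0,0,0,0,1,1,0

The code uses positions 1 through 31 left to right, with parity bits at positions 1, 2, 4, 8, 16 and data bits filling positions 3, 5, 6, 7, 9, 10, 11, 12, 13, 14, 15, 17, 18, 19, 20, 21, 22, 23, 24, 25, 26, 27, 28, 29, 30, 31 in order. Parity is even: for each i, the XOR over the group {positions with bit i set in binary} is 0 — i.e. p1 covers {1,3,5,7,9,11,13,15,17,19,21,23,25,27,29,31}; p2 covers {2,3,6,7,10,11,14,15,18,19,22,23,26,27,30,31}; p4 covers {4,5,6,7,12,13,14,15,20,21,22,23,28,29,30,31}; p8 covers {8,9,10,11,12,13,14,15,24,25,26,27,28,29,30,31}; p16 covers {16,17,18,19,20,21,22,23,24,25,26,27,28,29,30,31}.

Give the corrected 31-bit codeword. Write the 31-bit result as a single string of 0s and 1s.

0000010001100001101110100000110

s1 (pos 1,3,5,7,9,11,13,15,17,19,21,23,25,27,29,31): 0⊕1⊕0⊕0⊕0⊕1⊕0⊕0⊕1⊕1⊕1⊕1⊕0⊕0⊕1⊕0 = 1
s2 (pos 2,3,6,7,10,11,14,15,18,19,22,23,26,27,30,31): 0⊕1⊕1⊕0⊕1⊕1⊕0⊕0⊕0⊕1⊕0⊕1⊕0⊕0⊕1⊕0 = 1
s4 (pos 4,5,6,7,12,13,14,15,20,21,22,23,28,29,30,31): 0⊕0⊕1⊕0⊕0⊕0⊕0⊕0⊕1⊕1⊕0⊕1⊕0⊕1⊕1⊕0 = 0
s8 (pos 8,9,10,11,12,13,14,15,24,25,26,27,28,29,30,31): 0⊕0⊕1⊕1⊕0⊕0⊕0⊕0⊕0⊕0⊕0⊕0⊕0⊕1⊕1⊕0 = 0
s16 (pos 16,17,18,19,20,21,22,23,24,25,26,27,28,29,30,31): 1⊕1⊕0⊕1⊕1⊕1⊕0⊕1⊕0⊕0⊕0⊕0⊕0⊕1⊕1⊕0 = 0
Syndrome s16…s1 = 00011 → error at position 3.
Flip position 3: 0010010001100001101110100000110 → 0000010001100001101110100000110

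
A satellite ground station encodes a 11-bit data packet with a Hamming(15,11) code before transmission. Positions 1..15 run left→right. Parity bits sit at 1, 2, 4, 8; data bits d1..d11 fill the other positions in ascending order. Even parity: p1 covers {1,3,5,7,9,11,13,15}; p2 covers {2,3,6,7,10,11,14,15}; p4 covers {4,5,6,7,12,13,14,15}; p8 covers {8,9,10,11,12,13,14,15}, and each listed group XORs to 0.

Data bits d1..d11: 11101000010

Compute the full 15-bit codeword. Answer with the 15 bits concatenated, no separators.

111111001000010

Place data at non-parity positions: p1 p2 1 p4 1 1 0 p8 1 0 0 0 0 1 0
p1 (pos 1,3,5,7,9,11,13,15): XOR of data positions = 1⊕1⊕0⊕1⊕0⊕0⊕0 = 1
p2 (pos 2,3,6,7,10,11,14,15): XOR of data positions = 1⊕1⊕0⊕0⊕0⊕1⊕0 = 1
p4 (pos 4,5,6,7,12,13,14,15): XOR of data positions = 1⊕1⊕0⊕0⊕0⊕1⊕0 = 1
p8 (pos 8,9,10,11,12,13,14,15): XOR of data positions = 1⊕0⊕0⊕0⊕0⊕1⊕0 = 0
Codeword: 111111001000010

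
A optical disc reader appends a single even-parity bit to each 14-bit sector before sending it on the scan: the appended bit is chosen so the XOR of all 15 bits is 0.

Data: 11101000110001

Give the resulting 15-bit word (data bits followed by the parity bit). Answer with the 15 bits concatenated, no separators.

111010001100011

XOR of the 14 data bits: 1⊕1⊕1⊕0⊕1⊕0⊕0⊕0⊕1⊕1⊕0⊕0⊕0⊕1 = 1
Parity bit = 1 (so all 15 bits XOR to 0).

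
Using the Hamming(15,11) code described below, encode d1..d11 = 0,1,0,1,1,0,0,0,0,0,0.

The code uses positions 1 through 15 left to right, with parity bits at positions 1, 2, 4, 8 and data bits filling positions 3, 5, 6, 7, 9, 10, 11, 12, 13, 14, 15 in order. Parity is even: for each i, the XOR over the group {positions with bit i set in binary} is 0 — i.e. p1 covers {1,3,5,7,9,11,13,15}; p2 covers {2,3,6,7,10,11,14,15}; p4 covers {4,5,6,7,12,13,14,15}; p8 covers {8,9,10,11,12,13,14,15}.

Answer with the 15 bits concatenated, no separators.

110010111000000

Place data at non-parity positions: p1 p2 0 p4 1 0 1 p8 1 0 0 0 0 0 0
p1 (pos 1,3,5,7,9,11,13,15): XOR of data positions = 0⊕1⊕1⊕1⊕0⊕0⊕0 = 1
p2 (pos 2,3,6,7,10,11,14,15): XOR of data positions = 0⊕0⊕1⊕0⊕0⊕0⊕0 = 1
p4 (pos 4,5,6,7,12,13,14,15): XOR of data positions = 1⊕0⊕1⊕0⊕0⊕0⊕0 = 0
p8 (pos 8,9,10,11,12,13,14,15): XOR of data positions = 1⊕0⊕0⊕0⊕0⊕0⊕0 = 1
Codeword: 110010111000000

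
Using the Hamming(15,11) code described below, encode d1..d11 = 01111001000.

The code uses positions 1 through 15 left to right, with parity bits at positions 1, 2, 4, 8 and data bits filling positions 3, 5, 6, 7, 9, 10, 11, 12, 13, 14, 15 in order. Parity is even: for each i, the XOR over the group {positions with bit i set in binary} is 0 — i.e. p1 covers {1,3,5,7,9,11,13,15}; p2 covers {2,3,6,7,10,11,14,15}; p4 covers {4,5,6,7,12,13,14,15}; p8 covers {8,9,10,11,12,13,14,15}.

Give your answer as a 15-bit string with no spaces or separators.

100011101001000

Place data at non-parity positions: p1 p2 0 p4 1 1 1 p8 1 0 0 1 0 0 0
p1 (pos 1,3,5,7,9,11,13,15): XOR of data positions = 0⊕1⊕1⊕1⊕0⊕0⊕0 = 1
p2 (pos 2,3,6,7,10,11,14,15): XOR of data positions = 0⊕1⊕1⊕0⊕0⊕0⊕0 = 0
p4 (pos 4,5,6,7,12,13,14,15): XOR of data positions = 1⊕1⊕1⊕1⊕0⊕0⊕0 = 0
p8 (pos 8,9,10,11,12,13,14,15): XOR of data positions = 1⊕0⊕0⊕1⊕0⊕0⊕0 = 0
Codeword: 100011101001000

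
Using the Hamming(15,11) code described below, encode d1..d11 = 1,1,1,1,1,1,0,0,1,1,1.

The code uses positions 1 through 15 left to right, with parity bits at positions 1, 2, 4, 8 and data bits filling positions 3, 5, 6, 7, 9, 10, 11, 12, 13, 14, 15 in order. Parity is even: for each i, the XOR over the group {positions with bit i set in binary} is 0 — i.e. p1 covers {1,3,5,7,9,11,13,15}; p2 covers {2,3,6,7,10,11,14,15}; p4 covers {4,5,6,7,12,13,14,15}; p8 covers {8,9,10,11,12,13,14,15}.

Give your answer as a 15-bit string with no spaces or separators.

001011111100111

Place data at non-parity positions: p1 p2 1 p4 1 1 1 p8 1 1 0 0 1 1 1
p1 (pos 1,3,5,7,9,11,13,15): XOR of data positions = 1⊕1⊕1⊕1⊕0⊕1⊕1 = 0
p2 (pos 2,3,6,7,10,11,14,15): XOR of data positions = 1⊕1⊕1⊕1⊕0⊕1⊕1 = 0
p4 (pos 4,5,6,7,12,13,14,15): XOR of data positions = 1⊕1⊕1⊕0⊕1⊕1⊕1 = 0
p8 (pos 8,9,10,11,12,13,14,15): XOR of data positions = 1⊕1⊕0⊕0⊕1⊕1⊕1 = 1
Codeword: 001011111100111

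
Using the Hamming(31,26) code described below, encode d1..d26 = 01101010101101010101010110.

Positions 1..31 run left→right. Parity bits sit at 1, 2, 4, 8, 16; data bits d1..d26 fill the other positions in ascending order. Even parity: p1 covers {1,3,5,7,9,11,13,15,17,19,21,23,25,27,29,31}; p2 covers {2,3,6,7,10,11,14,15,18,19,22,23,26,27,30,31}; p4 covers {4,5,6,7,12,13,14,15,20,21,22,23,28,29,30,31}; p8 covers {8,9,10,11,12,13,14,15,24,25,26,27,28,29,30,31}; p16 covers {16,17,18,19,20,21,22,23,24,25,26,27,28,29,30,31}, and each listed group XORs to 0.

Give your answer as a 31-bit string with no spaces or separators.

Place data at non-parity positions: p1 p2 0 p4 1 1 0 p8 1 0 1 0 1 0 1 p16 1 0 1 0 1 0 1 0 1 0 1 0 1 1 0
p1 (pos 1,3,5,7,9,11,13,15,17,19,21,23,25,27,29,31): XOR of data positions = 0⊕1⊕0⊕1⊕1⊕1⊕1⊕1⊕1⊕1⊕1⊕1⊕1⊕1⊕0 = 0
p2 (pos 2,3,6,7,10,11,14,15,18,19,22,23,26,27,30,31): XOR of data positions = 0⊕1⊕0⊕0⊕1⊕0⊕1⊕0⊕1⊕0⊕1⊕0⊕1⊕1⊕0 = 1
p4 (pos 4,5,6,7,12,13,14,15,20,21,22,23,28,29,30,31): XOR of data positions = 1⊕1⊕0⊕0⊕1⊕0⊕1⊕0⊕1⊕0⊕1⊕0⊕1⊕1⊕0 = 0
p8 (pos 8,9,10,11,12,13,14,15,24,25,26,27,28,29,30,31): XOR of data positions = 1⊕0⊕1⊕0⊕1⊕0⊕1⊕0⊕1⊕0⊕1⊕0⊕1⊕1⊕0 = 0
p16 (pos 16,17,18,19,20,21,22,23,24,25,26,27,28,29,30,31): XOR of data positions = 1⊕0⊕1⊕0⊕1⊕0⊕1⊕0⊕1⊕0⊕1⊕0⊕1⊕1⊕0 = 0
Codeword: 0100110010101010101010101010110

0100110010101010101010101010110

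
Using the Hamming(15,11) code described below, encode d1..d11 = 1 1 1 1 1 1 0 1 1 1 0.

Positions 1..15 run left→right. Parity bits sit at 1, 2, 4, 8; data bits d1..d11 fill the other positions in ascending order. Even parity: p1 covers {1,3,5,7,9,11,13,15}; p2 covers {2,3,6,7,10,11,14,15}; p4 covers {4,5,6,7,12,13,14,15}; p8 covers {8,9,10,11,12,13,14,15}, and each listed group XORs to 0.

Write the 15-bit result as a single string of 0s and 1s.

111011111101110

Place data at non-parity positions: p1 p2 1 p4 1 1 1 p8 1 1 0 1 1 1 0
p1 (pos 1,3,5,7,9,11,13,15): XOR of data positions = 1⊕1⊕1⊕1⊕0⊕1⊕0 = 1
p2 (pos 2,3,6,7,10,11,14,15): XOR of data positions = 1⊕1⊕1⊕1⊕0⊕1⊕0 = 1
p4 (pos 4,5,6,7,12,13,14,15): XOR of data positions = 1⊕1⊕1⊕1⊕1⊕1⊕0 = 0
p8 (pos 8,9,10,11,12,13,14,15): XOR of data positions = 1⊕1⊕0⊕1⊕1⊕1⊕0 = 1
Codeword: 111011111101110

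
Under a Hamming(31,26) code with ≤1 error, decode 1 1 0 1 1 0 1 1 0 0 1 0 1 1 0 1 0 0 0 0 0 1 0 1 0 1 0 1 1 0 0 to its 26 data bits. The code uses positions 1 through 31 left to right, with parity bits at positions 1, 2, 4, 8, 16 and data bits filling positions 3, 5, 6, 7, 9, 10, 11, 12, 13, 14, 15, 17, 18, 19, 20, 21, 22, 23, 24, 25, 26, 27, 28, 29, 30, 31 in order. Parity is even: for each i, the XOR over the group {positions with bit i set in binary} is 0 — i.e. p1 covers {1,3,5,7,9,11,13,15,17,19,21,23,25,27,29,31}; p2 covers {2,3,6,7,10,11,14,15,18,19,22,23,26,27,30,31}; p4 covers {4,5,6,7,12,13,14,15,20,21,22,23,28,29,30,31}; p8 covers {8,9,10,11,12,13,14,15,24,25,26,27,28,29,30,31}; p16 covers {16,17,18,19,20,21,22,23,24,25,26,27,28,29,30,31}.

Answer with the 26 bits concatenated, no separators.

s1 (pos 1,3,5,7,9,11,13,15,17,19,21,23,25,27,29,31): 1⊕0⊕1⊕1⊕0⊕1⊕1⊕0⊕0⊕0⊕0⊕0⊕0⊕0⊕1⊕0 = 0
s2 (pos 2,3,6,7,10,11,14,15,18,19,22,23,26,27,30,31): 1⊕0⊕0⊕1⊕0⊕1⊕1⊕0⊕0⊕0⊕1⊕0⊕1⊕0⊕0⊕0 = 0
s4 (pos 4,5,6,7,12,13,14,15,20,21,22,23,28,29,30,31): 1⊕1⊕0⊕1⊕0⊕1⊕1⊕0⊕0⊕0⊕1⊕0⊕1⊕1⊕0⊕0 = 0
s8 (pos 8,9,10,11,12,13,14,15,24,25,26,27,28,29,30,31): 1⊕0⊕0⊕1⊕0⊕1⊕1⊕0⊕1⊕0⊕1⊕0⊕1⊕1⊕0⊕0 = 0
s16 (pos 16,17,18,19,20,21,22,23,24,25,26,27,28,29,30,31): 1⊕0⊕0⊕0⊕0⊕0⊕1⊕0⊕1⊕0⊕1⊕0⊕1⊕1⊕0⊕0 = 0
Syndrome s16…s1 = 00000 → no error.
Read data bits from positions 3,5,6,7,9,10,11,12,13,14,15,17,18,19,20,21,22,23,24,25,26,27,28,29,30,31: 01010010110000001010101100

01010010110000001010101100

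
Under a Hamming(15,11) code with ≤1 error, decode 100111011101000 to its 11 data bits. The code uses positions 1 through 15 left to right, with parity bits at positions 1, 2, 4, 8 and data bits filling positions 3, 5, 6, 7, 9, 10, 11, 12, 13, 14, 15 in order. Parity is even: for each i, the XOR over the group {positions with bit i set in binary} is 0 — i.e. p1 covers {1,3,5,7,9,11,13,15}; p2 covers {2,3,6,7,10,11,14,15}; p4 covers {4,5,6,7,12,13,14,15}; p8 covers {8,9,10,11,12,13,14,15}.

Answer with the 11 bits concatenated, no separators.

01101101000

s1 (pos 1,3,5,7,9,11,13,15): 1⊕0⊕1⊕0⊕1⊕0⊕0⊕0 = 1
s2 (pos 2,3,6,7,10,11,14,15): 0⊕0⊕1⊕0⊕1⊕0⊕0⊕0 = 0
s4 (pos 4,5,6,7,12,13,14,15): 1⊕1⊕1⊕0⊕1⊕0⊕0⊕0 = 0
s8 (pos 8,9,10,11,12,13,14,15): 1⊕1⊕1⊕0⊕1⊕0⊕0⊕0 = 0
Syndrome s8…s1 = 0001 → error at position 1.
Flip position 1: 100111011101000 → 000111011101000
Read data bits from positions 3,5,6,7,9,10,11,12,13,14,15: 01101101000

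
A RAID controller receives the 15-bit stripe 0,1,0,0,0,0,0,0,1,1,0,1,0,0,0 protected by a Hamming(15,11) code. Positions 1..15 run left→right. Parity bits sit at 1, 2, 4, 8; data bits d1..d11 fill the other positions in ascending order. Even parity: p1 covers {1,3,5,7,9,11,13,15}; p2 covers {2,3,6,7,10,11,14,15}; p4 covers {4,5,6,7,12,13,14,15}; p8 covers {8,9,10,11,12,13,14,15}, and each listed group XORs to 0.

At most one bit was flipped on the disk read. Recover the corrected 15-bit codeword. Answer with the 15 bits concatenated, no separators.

s1 (pos 1,3,5,7,9,11,13,15): 0⊕0⊕0⊕0⊕1⊕0⊕0⊕0 = 1
s2 (pos 2,3,6,7,10,11,14,15): 1⊕0⊕0⊕0⊕1⊕0⊕0⊕0 = 0
s4 (pos 4,5,6,7,12,13,14,15): 0⊕0⊕0⊕0⊕1⊕0⊕0⊕0 = 1
s8 (pos 8,9,10,11,12,13,14,15): 0⊕1⊕1⊕0⊕1⊕0⊕0⊕0 = 1
Syndrome s8…s1 = 1101 → error at position 13.
Flip position 13: 010000001101000 → 010000001101100

010000001101100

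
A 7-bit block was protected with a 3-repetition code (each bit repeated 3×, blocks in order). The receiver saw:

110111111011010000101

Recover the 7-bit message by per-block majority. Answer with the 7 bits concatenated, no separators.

Block 1 (110): 2 ones → 1
Block 2 (111): 3 ones → 1
Block 3 (111): 3 ones → 1
Block 4 (011): 2 ones → 1
Block 5 (010): 1 one → 0
Block 6 (000): 0 ones → 0
Block 7 (101): 2 ones → 1

1111001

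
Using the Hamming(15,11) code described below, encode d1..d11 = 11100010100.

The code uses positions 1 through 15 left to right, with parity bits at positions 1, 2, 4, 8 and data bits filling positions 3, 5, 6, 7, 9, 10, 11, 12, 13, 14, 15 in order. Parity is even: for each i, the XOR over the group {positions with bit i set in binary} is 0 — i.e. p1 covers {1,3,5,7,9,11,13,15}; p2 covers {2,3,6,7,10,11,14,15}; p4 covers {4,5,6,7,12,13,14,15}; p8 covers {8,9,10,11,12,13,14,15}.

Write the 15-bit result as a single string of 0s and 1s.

Place data at non-parity positions: p1 p2 1 p4 1 1 0 p8 0 0 1 0 1 0 0
p1 (pos 1,3,5,7,9,11,13,15): XOR of data positions = 1⊕1⊕0⊕0⊕1⊕1⊕0 = 0
p2 (pos 2,3,6,7,10,11,14,15): XOR of data positions = 1⊕1⊕0⊕0⊕1⊕0⊕0 = 1
p4 (pos 4,5,6,7,12,13,14,15): XOR of data positions = 1⊕1⊕0⊕0⊕1⊕0⊕0 = 1
p8 (pos 8,9,10,11,12,13,14,15): XOR of data positions = 0⊕0⊕1⊕0⊕1⊕0⊕0 = 0
Codeword: 011111000010100

011111000010100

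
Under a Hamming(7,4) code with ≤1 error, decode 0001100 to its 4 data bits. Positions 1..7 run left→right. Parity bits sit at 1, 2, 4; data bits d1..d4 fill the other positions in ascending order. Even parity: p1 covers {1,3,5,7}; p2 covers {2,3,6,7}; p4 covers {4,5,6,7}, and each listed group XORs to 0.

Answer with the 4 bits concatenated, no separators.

0100

s1 (pos 1,3,5,7): 0⊕0⊕1⊕0 = 1
s2 (pos 2,3,6,7): 0⊕0⊕0⊕0 = 0
s4 (pos 4,5,6,7): 1⊕1⊕0⊕0 = 0
Syndrome s4…s1 = 001 → error at position 1.
Flip position 1: 0001100 → 1001100
Read data bits from positions 3,5,6,7: 0100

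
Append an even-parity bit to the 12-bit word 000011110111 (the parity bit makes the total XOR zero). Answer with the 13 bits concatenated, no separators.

XOR of the 12 data bits: 0⊕0⊕0⊕0⊕1⊕1⊕1⊕1⊕0⊕1⊕1⊕1 = 1
Parity bit = 1 (so all 13 bits XOR to 0).

0000111101111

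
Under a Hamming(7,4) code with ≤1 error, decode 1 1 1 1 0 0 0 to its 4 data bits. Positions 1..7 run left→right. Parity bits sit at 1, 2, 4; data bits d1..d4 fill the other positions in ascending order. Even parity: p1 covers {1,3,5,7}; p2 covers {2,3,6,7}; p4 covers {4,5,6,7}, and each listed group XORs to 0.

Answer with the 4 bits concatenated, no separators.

s1 (pos 1,3,5,7): 1⊕1⊕0⊕0 = 0
s2 (pos 2,3,6,7): 1⊕1⊕0⊕0 = 0
s4 (pos 4,5,6,7): 1⊕0⊕0⊕0 = 1
Syndrome s4…s1 = 100 → error at position 4.
Flip position 4: 1111000 → 1110000
Read data bits from positions 3,5,6,7: 1000

1000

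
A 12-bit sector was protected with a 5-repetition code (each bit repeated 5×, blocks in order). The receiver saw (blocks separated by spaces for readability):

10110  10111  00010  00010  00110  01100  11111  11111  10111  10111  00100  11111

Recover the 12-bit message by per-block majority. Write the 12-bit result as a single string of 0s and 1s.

110000111101

Block 1 (10110): 3 ones → 1
Block 2 (10111): 4 ones → 1
Block 3 (00010): 1 one → 0
Block 4 (00010): 1 one → 0
Block 5 (00110): 2 ones → 0
Block 6 (01100): 2 ones → 0
Block 7 (11111): 5 ones → 1
Block 8 (11111): 5 ones → 1
Block 9 (10111): 4 ones → 1
Block 10 (10111): 4 ones → 1
Block 11 (00100): 1 one → 0
Block 12 (11111): 5 ones → 1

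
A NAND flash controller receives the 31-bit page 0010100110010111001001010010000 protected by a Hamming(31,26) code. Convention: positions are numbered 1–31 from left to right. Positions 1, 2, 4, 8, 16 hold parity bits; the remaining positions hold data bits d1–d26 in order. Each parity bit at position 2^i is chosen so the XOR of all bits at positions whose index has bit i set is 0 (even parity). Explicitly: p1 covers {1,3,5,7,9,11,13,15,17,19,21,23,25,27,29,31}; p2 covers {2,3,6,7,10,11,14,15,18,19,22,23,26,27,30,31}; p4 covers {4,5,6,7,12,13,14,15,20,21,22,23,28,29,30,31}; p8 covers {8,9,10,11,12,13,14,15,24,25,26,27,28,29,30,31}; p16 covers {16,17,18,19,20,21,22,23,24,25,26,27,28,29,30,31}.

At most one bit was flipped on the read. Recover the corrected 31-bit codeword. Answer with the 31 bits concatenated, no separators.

0010100110010111001001010011000

s1 (pos 1,3,5,7,9,11,13,15,17,19,21,23,25,27,29,31): 0⊕1⊕1⊕0⊕1⊕0⊕0⊕1⊕0⊕1⊕0⊕0⊕0⊕1⊕0⊕0 = 0
s2 (pos 2,3,6,7,10,11,14,15,18,19,22,23,26,27,30,31): 0⊕1⊕0⊕0⊕0⊕0⊕1⊕1⊕0⊕1⊕1⊕0⊕0⊕1⊕0⊕0 = 0
s4 (pos 4,5,6,7,12,13,14,15,20,21,22,23,28,29,30,31): 0⊕1⊕0⊕0⊕1⊕0⊕1⊕1⊕0⊕0⊕1⊕0⊕0⊕0⊕0⊕0 = 1
s8 (pos 8,9,10,11,12,13,14,15,24,25,26,27,28,29,30,31): 1⊕1⊕0⊕0⊕1⊕0⊕1⊕1⊕1⊕0⊕0⊕1⊕0⊕0⊕0⊕0 = 1
s16 (pos 16,17,18,19,20,21,22,23,24,25,26,27,28,29,30,31): 1⊕0⊕0⊕1⊕0⊕0⊕1⊕0⊕1⊕0⊕0⊕1⊕0⊕0⊕0⊕0 = 1
Syndrome s16…s1 = 11100 → error at position 28.
Flip position 28: 0010100110010111001001010010000 → 0010100110010111001001010011000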